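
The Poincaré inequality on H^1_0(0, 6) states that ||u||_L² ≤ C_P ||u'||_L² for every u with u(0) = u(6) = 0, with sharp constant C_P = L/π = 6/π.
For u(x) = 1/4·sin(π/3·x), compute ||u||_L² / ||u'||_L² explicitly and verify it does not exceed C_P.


||u||_L² / ||u'||_L² = 3/π < C_P = 6/π.

u(x) = 1/4·sin(π/3·x), so u'(x) = π*cos(π*x/3)/12.
Writing u(x) = A·sin(kπx/L) with A = 1/4 and k = 2, use ∫_0^L sin²(kπx/L) dx = L/2 and ∫_0^L cos²(kπx/L) dx = L/2.
u² = 1/16·sin²(π/3·x) and (u')² = π^2/144·cos²(π/3·x), and each of sin², cos² integrates to L/2 = 3 over (0, 6).
∫_0^6 u² dx = 3/16, so ||u||_L² = sqrt(3)/4.
∫_0^6 (u')² dx = π^2/48, so ||u'||_L² = sqrt(3)*π/12.
Ratio ||u||_L² / ||u'||_L² = 3/π.
Sharp Poincaré constant on H^1_0(0, 6) is C_P = L/π = 6/π, achieved by sin(π/6·x).
This is the k = 2 harmonic; the ratio L/(kπ) is strictly less than C_P = L/π, consistent with the sharp inequality ||u||_L² ≤ C_P ||u'||_L².


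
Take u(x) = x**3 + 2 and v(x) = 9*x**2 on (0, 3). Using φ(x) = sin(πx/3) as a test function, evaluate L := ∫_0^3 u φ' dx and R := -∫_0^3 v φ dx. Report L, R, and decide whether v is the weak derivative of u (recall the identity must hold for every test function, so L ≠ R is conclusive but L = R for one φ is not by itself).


LHS = -81/π + 324/π^3, RHS = -243/π + 972/π^3. No, v is not the weak derivative of u.

u(x) = x**3 + 2, classical derivative u'(x) = 3*x**2.
φ(x) = sin(πx/3), so φ'(x) = π*cos(π*x/3)/3.
Note φ(0) = φ(3) = 0, so the boundary term u·φ vanishes.
LHS = ∫_0^3 u(x) φ'(x) dx = ∫_0^3 (π*x^3*cos(π*x/3)/3 + 2*π*cos(π*x/3)/3) dx. Term by term:
  ∫_0^3 2*π*cos(π*x/3)/3 dx = 0;  ∫_0^3 π*x^3*cos(π*x/3)/3 dx = -81/π + 324/π^3.
Sum: 0 + -81/π + 324/π^3 = -81/π + 324/π^3.
So LHS = -81/π + 324/π^3.
∫_0^3 v(x) φ(x) dx = ∫_0^3 (9*x^2*sin(π*x/3)) dx. Term by term:
  ∫_0^3 9*x^2*sin(π*x/3) dx = -972/π^3 + 243/π.
So RHS = -∫_0^3 v(x) φ(x) dx = -243/π + 972/π^3.
LHS − RHS = -648/π^3 + 162/π ≠ 0, so the identity fails.
(For a valid weak derivative the identity must hold for EVERY test function, in particular this one. The failure shows v is NOT the weak derivative of u.)
Correct weak derivative would be u'(x) = 3*x**2.


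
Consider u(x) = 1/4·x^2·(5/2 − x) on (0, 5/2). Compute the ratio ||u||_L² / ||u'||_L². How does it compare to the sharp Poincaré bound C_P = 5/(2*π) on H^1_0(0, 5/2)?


||u||_L² / ||u'||_L² = 5*sqrt(14)/28 < C_P = 5/(2*π).

u(x) = 1/4·x^2·(5/2 − x), so u'(x) = x*(5 - 3*x)/4.
u(x) = 1/4·x^2·(5/2 − x) vanishes at x = 0 and x = 5/2, so u ∈ H^1_0(0, 5/2). Differentiate via the product rule and integrate the resulting polynomials term by term.
  ∫_0^5/2 u² dx = ∫_0^5/2 (x^6/16 - 5*x^5/16 + 25*x^4/64) dx. Term by term:
    ∫_0^5/2 x^6/16 dx = 78125/14336;  ∫_0^5/2 -5*x^5/16 dx = -78125/6144;  ∫_0^5/2 25*x^4/64 dx = 15625/2048.
  Sum: 78125/14336 − 78125/6144 + 15625/2048 = 15625/43008.
  ∫_0^5/2 (u')² dx = ∫_0^5/2 (9*x^4/16 - 15*x^3/8 + 25*x^2/16) dx. Term by term:
    ∫_0^5/2 9*x^4/16 dx = 5625/512;  ∫_0^5/2 -15*x^3/8 dx = -9375/512;  ∫_0^5/2 25*x^2/16 dx = 3125/384.
  Sum: 5625/512 − 9375/512 + 3125/384 = 625/768.
∫_0^5/2 u² dx = 15625/43008, so ||u||_L² = 125*sqrt(42)/1344.
∫_0^5/2 (u')² dx = 625/768, so ||u'||_L² = 25*sqrt(3)/48.
Ratio ||u||_L² / ||u'||_L² = 5*sqrt(14)/28.
Sharp Poincaré constant on H^1_0(0, 5/2) is C_P = L/π = 5/(2*π), achieved by sin(2*π/5·x).
A polynomial bump cannot attain the sharp Poincaré constant (only the first sine eigenfunction does), so the ratio is strictly less than C_P, consistent with ||u||_L² ≤ C_P ||u'||_L².


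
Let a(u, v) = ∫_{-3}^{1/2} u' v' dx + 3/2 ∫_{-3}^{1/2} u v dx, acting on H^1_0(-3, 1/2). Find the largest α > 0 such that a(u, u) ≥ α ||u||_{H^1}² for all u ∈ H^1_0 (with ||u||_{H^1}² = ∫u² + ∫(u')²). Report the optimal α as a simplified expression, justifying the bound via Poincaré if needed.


α = 1

Coercivity of a(·,·) on H^1_0(-3, 1/2) means a(u, u) ≥ α ||u||_{H^1}² for every u ∈ H^1_0.
The interval has length L = 7/2, and Poincaré/coercivity depend only on L. Here a(u, u) = ∫(u')² + (3/2)·∫u².
Here c = 3/2 ≥ 1, so a(u,u) = ∫(u')² + c∫u² ≥ ∫(u')² + ∫u² = ||u||_{H^1}², i.e. α = 1 works. No larger α is possible: a(u,u) ≥ α||u||_{H^1}² means (1−α)∫(u')² ≥ (α−c)∫u², and for the modes u_n = sin(nπ(x−x₀)/L) (x₀ the left endpoint) one has ∫u_n²/∫(u_n')² = (L/(nπ))² → 0, so a(u_n,u_n)/||u_n||_{H^1}² → 1. Hence the optimal constant is α = 1.
Therefore α = 1.


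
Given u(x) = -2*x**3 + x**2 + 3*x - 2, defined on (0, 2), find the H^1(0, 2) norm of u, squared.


||u||_{H^1}^2 = 2194/21

The H^1 norm (squared) on an interval (0, L) is
  ||u||_{H^1}^2 = ∫_0^L u(x)^2 dx + ∫_0^L u'(x)^2 dx.
Compute u'(x) = -6*x**2 + 2*x + 3.
Then u(x)^2 = 4*x**6 - 4*x**5 - 11*x**4 + 14*x**3 + 5*x**2 - 12*x + 4 and u'(x)^2 = 36*x**4 - 24*x**3 - 32*x**2 + 12*x + 9.
Integrate each monomial from 0 to 2 using ∫_0^2 c·x^n dx = c·2^(n+1)/(n+1):
  ∫_0^2 u(x)^2 dx = ∫_0^2 (4*x^6 - 4*x^5 - 11*x^4 + 14*x^3 + 5*x^2 - 12*x + 4) dx. Term by term:
    ∫_0^2 4*x^6 dx = 512/7;  ∫_0^2 -4*x^5 dx = -128/3;  ∫_0^2 -11*x^4 dx = -352/5;
    ∫_0^2 14*x^3 dx = 56;  ∫_0^2 5*x^2 dx = 40/3;  ∫_0^2 -12*x dx = -24;
    ∫_0^2 4 dx = 8.
  Sum: 512/7 − 128/3 − 352/5 + 56 + 40/3 − 24 + 8 = 1408/105.
  ∫_0^2 u'(x)^2 dx = ∫_0^2 (36*x^4 - 24*x^3 - 32*x^2 + 12*x + 9) dx. Term by term:
    ∫_0^2 36*x^4 dx = 1152/5;  ∫_0^2 -24*x^3 dx = -96;  ∫_0^2 -32*x^2 dx = -256/3;
    ∫_0^2 12*x dx = 24;  ∫_0^2 9 dx = 18.
  Sum: 1152/5 − 96 − 256/3 + 24 + 18 = 1366/15.
Adding: ||u||_{H^1}^2 = 1408/105 + 1366/15 = 2194/21.


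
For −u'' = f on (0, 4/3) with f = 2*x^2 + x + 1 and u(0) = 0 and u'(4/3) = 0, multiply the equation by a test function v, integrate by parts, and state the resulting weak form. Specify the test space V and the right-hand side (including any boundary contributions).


V = {v ∈ H^1(0, 4/3) : v(0) = 0} (test functions vanish at x = 0 where u is specified); weak form: ∫_0^4/3 u'v' dx = ∫_0^4/3 (2*x^2 + x + 1) v dx for all v ∈ V.

Multiply both sides by a test function v and integrate from 0 to 4/3:
  ∫_0^4/3 −u''(x) v(x) dx = ∫_0^4/3 f(x) v(x) dx.
Integrate the LHS by parts once:
  ∫_0^4/3 −u'' v dx = −[u'(x) v(x)]_0^4/3 + ∫_0^4/3 u'(x) v'(x) dx.
Thus ∫_0^4/3 u'(x) v'(x) dx = ∫_0^4/3 f(x) v(x) dx + [u'(x) v(x)]_0^4/3.
Choose V so that boundary terms are either known or forced to vanish.
Mixed BC: u(0) = 0 (Dirichlet) and u'(4/3) = 0 (Neumann). Define V = {v ∈ H^1(0, 4/3) : v(0) = 0}. Then [u' v]_0^4/3 = u'(4/3)·v(4/3) − u'(0)·0 = 0.
Weak formulation: find u (satisfying any essential BC) such that ∫_0^4/3 u'(x) v'(x) dx = ∫_0^4/3 f v dx for all v ∈ V (Dirichlet at 0 absorbed into V; the Neumann datum at x = 4/3 is zero, so no boundary term remains).
Substituting f(x) = 2*x^2 + x + 1, the right-hand side is ∫_0^4/3 (2*x^2 + x + 1) v dx.


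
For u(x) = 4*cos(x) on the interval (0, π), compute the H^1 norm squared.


||u||_{H^1(0,π)}^2 = 16*π

u'(x) = -4*sin(x).
Expand u² and (u')² and integrate term by term on (0, π), using: for integers n ≥ 1, ∫_0^π sin²(nx) dx = ∫_0^π cos²(nx) dx = π/2; for n ≠ n', ∫_0^π sin(nx)sin(n'x) dx = ∫_0^π cos(nx)cos(n'x) dx = 0; and by product-to-sum, ∫_0^π sin(nx)cos(n'x) dx = ½∫_0^π [sin((n+n')x) + sin((n−n')x)] dx, which is 0 when n+n' is even and 2n/(n²−n'²) when n+n' is odd (it need not vanish on (0, π)).
  u² squared terms: (4)²·∫cos(x)² dx = 16·π/2 = 8*π.
  So ∫_0^π u² dx = 8*π.
  (u')² squared terms: (-4)²·∫sin(x)² dx = 16·π/2 = 8*π.
  So ∫_0^π (u')² dx = 8*π.
||u||_{H^1}^2 = (8*π) + (8*π) = 16*π.


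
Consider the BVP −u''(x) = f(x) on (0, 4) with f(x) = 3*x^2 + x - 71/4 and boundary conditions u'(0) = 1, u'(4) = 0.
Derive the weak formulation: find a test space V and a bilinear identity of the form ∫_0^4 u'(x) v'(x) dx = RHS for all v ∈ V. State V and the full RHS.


V = H^1(0, 4) (v unrestricted at boundary; u is determined up to an additive constant); weak form: ∫_0^4 u'v' dx = ∫_0^4 (3*x^2 + x - 71/4) v dx − v(0) for all v ∈ V.

Multiply both sides by a test function v and integrate from 0 to 4:
  ∫_0^4 −u''(x) v(x) dx = ∫_0^4 f(x) v(x) dx.
Integrate the LHS by parts once:
  ∫_0^4 −u'' v dx = −[u'(x) v(x)]_0^4 + ∫_0^4 u'(x) v'(x) dx.
Thus ∫_0^4 u'(x) v'(x) dx = ∫_0^4 f(x) v(x) dx + [u'(x) v(x)]_0^4.
Choose V so that boundary terms are either known or forced to vanish.
u has inhomogeneous Neumann u'(0) = 1, u'(4) = 0. [u' v]_0^4 = (0)·v(4) − (1)·v(0) = − v(0). Take V = H^1(0, 4); boundary term becomes part of RHS.
Weak formulation: find u (satisfying any essential BC) such that ∫_0^4 u'(x) v'(x) dx = ∫_0^4 f v dx − v(0) for all v ∈ V (Neumann data are natural BCs: they enter the RHS as boundary terms).
Substituting f(x) = 3*x^2 + x - 71/4, the right-hand side is ∫_0^4 (3*x^2 + x - 71/4) v dx − v(0).
Compatibility check (pure Neumann): taking v ≡ 1 ∈ V gives 0 = ∫_0^4 f dx + (0) − (1), i.e. ∫_0^4 f dx must equal u'(0) − u'(4) = 1. Indeed ∫_0^4 (3*x^2 + x - 71/4) dx = 1, so the data are compatible. The solution is then unique only up to an additive constant (fix it e.g. by requiring ∫_0^4 u dx = 0).


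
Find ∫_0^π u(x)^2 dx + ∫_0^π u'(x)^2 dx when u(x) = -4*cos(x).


||u||_{H^1(0,π)}^2 = 16*π

u'(x) = 4*sin(x).
Expand u² and (u')² and integrate term by term on (0, π), using: for integers n ≥ 1, ∫_0^π sin²(nx) dx = ∫_0^π cos²(nx) dx = π/2; for n ≠ n', ∫_0^π sin(nx)sin(n'x) dx = ∫_0^π cos(nx)cos(n'x) dx = 0; and by product-to-sum, ∫_0^π sin(nx)cos(n'x) dx = ½∫_0^π [sin((n+n')x) + sin((n−n')x)] dx, which is 0 when n+n' is even and 2n/(n²−n'²) when n+n' is odd (it need not vanish on (0, π)).
  u² squared terms: (-4)²·∫cos(x)² dx = 16·π/2 = 8*π.
  So ∫_0^π u² dx = 8*π.
  (u')² squared terms: (4)²·∫sin(x)² dx = 16·π/2 = 8*π.
  So ∫_0^π (u')² dx = 8*π.
||u||_{H^1}^2 = (8*π) + (8*π) = 16*π.


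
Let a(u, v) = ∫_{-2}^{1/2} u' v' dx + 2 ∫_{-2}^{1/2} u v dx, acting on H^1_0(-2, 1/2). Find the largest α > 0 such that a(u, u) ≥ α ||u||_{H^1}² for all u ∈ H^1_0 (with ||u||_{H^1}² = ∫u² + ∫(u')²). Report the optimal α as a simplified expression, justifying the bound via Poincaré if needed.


α = 1

Coercivity of a(·,·) on H^1_0(-2, 1/2) means a(u, u) ≥ α ||u||_{H^1}² for every u ∈ H^1_0.
The interval has length L = 5/2, and Poincaré/coercivity depend only on L. Here a(u, u) = ∫(u')² + (2)·∫u².
Here c = 2 ≥ 1, so a(u,u) = ∫(u')² + c∫u² ≥ ∫(u')² + ∫u² = ||u||_{H^1}², i.e. α = 1 works. No larger α is possible: a(u,u) ≥ α||u||_{H^1}² means (1−α)∫(u')² ≥ (α−c)∫u², and for the modes u_n = sin(nπ(x−x₀)/L) (x₀ the left endpoint) one has ∫u_n²/∫(u_n')² = (L/(nπ))² → 0, so a(u_n,u_n)/||u_n||_{H^1}² → 1. Hence the optimal constant is α = 1.
Therefore α = 1.


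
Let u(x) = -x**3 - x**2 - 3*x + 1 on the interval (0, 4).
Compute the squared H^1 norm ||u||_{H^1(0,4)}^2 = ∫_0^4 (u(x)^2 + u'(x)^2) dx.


||u||_{H^1}^2 = 304968/35

The H^1 norm (squared) on an interval (0, L) is
  ||u||_{H^1}^2 = ∫_0^L u(x)^2 dx + ∫_0^L u'(x)^2 dx.
Compute u'(x) = -3*x**2 - 2*x - 3.
Then u(x)^2 = x**6 + 2*x**5 + 7*x**4 + 4*x**3 + 7*x**2 - 6*x + 1 and u'(x)^2 = 9*x**4 + 12*x**3 + 22*x**2 + 12*x + 9.
Integrate each monomial from 0 to 4 using ∫_0^4 c·x^n dx = c·4^(n+1)/(n+1):
  ∫_0^4 u(x)^2 dx = ∫_0^4 (x^6 + 2*x^5 + 7*x^4 + 4*x^3 + 7*x^2 - 6*x + 1) dx. Term by term:
    ∫_0^4 x^6 dx = 16384/7;  ∫_0^4 2*x^5 dx = 4096/3;  ∫_0^4 7*x^4 dx = 7168/5;
    ∫_0^4 4*x^3 dx = 256;  ∫_0^4 7*x^2 dx = 448/3;  ∫_0^4 -6*x dx = -48;
    ∫_0^4 1 dx = 4.
  Sum: 16384/7 + 4096/3 + 7168/5 + 256 + 448/3 − 48 + 4 = 577588/105.
  ∫_0^4 u'(x)^2 dx = ∫_0^4 (9*x^4 + 12*x^3 + 22*x^2 + 12*x + 9) dx. Term by term:
    ∫_0^4 9*x^4 dx = 9216/5;  ∫_0^4 12*x^3 dx = 768;  ∫_0^4 22*x^2 dx = 1408/3;
    ∫_0^4 12*x dx = 96;  ∫_0^4 9 dx = 36.
  Sum: 9216/5 + 768 + 1408/3 + 96 + 36 = 48188/15.
Adding: ||u||_{H^1}^2 = 577588/105 + 48188/15 = 304968/35.


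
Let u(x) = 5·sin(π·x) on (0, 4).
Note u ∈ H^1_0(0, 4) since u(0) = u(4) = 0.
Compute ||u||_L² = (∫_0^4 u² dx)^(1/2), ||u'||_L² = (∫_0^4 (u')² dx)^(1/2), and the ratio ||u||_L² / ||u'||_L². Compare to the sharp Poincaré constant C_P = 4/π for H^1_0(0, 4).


||u||_L² / ||u'||_L² = 1/π < C_P = 4/π.

u(x) = 5·sin(π·x), so u'(x) = 5*π*cos(π*x).
Writing u(x) = A·sin(kπx/L) with A = 5 and k = 4, use ∫_0^L sin²(kπx/L) dx = L/2 and ∫_0^L cos²(kπx/L) dx = L/2.
u² = 25·sin²(π·x) and (u')² = 25*π^2·cos²(π·x), and each of sin², cos² integrates to L/2 = 2 over (0, 4).
∫_0^4 u² dx = 50, so ||u||_L² = 5*sqrt(2).
∫_0^4 (u')² dx = 50*π^2, so ||u'||_L² = 5*sqrt(2)*π.
Ratio ||u||_L² / ||u'||_L² = 1/π.
Sharp Poincaré constant on H^1_0(0, 4) is C_P = L/π = 4/π, achieved by sin(π/4·x).
This is the k = 4 harmonic; the ratio L/(kπ) is strictly less than C_P = L/π, consistent with the sharp inequality ||u||_L² ≤ C_P ||u'||_L².


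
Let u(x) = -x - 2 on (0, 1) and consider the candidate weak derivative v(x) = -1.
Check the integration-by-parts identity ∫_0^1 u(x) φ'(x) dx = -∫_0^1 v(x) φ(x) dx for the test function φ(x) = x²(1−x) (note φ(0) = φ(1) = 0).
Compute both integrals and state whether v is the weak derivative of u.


LHS = 1/12, RHS = 1/12. Yes, v = u' weakly.

u(x) = -x - 2, classical derivative u'(x) = -1.
φ(x) = x²(1−x), so φ'(x) = x*(2 - 3*x).
Note φ(0) = φ(1) = 0, so the boundary term u·φ vanishes.
LHS = ∫_0^1 u(x) φ'(x) dx = ∫_0^1 (3*x^3 + 4*x^2 - 4*x) dx. Term by term:
  ∫_0^1 3*x^3 dx = 3/4;  ∫_0^1 4*x^2 dx = 4/3;  ∫_0^1 -4*x dx = -2.
Sum: 3/4 + 4/3 − 2 = 1/12.
So LHS = 1/12.
∫_0^1 v(x) φ(x) dx = ∫_0^1 (x^3 - x^2) dx. Term by term:
  ∫_0^1 x^3 dx = 1/4;  ∫_0^1 -x^2 dx = -1/3.
Sum: 1/4 − 1/3 = -1/12.
So RHS = -∫_0^1 v(x) φ(x) dx = 1/12.
LHS = RHS, so the identity holds for this test φ.
Moreover u is smooth here and v(x) = u'(x) = -1 pointwise, so the identity holds for every test function. Hence v is the weak derivative of u.


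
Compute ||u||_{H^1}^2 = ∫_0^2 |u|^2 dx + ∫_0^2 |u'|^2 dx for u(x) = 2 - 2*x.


||u||_{H^1}^2 = 32/3

The H^1 norm (squared) on an interval (0, L) is
  ||u||_{H^1}^2 = ∫_0^L u(x)^2 dx + ∫_0^L u'(x)^2 dx.
Compute u'(x) = -2.
Then u(x)^2 = 4*x**2 - 8*x + 4 and u'(x)^2 = 4.
Integrate each monomial from 0 to 2 using ∫_0^2 c·x^n dx = c·2^(n+1)/(n+1):
  ∫_0^2 u(x)^2 dx = ∫_0^2 (4*x^2 - 8*x + 4) dx. Term by term:
    ∫_0^2 4*x^2 dx = 32/3;  ∫_0^2 -8*x dx = -16;  ∫_0^2 4 dx = 8.
  Sum: 32/3 − 16 + 8 = 8/3.
  ∫_0^2 u'(x)^2 dx = ∫_0^2 (4) dx. Term by term:
    ∫_0^2 4 dx = 8.
Adding: ||u||_{H^1}^2 = 8/3 + 8 = 32/3.


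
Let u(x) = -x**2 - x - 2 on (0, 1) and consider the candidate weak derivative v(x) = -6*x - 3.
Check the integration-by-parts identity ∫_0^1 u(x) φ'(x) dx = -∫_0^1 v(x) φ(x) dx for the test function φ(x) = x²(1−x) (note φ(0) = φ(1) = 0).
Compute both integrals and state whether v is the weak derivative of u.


LHS = 11/60, RHS = 11/20. No, v is not the weak derivative of u.

u(x) = -x**2 - x - 2, classical derivative u'(x) = -2*x - 1.
φ(x) = x²(1−x), so φ'(x) = x*(2 - 3*x).
Note φ(0) = φ(1) = 0, so the boundary term u·φ vanishes.
LHS = ∫_0^1 u(x) φ'(x) dx = ∫_0^1 (3*x^4 + x^3 + 4*x^2 - 4*x) dx. Term by term:
  ∫_0^1 3*x^4 dx = 3/5;  ∫_0^1 x^3 dx = 1/4;  ∫_0^1 4*x^2 dx = 4/3;
  ∫_0^1 -4*x dx = -2.
Sum: 3/5 + 1/4 + 4/3 − 2 = 11/60.
So LHS = 11/60.
∫_0^1 v(x) φ(x) dx = ∫_0^1 (6*x^4 - 3*x^3 - 3*x^2) dx. Term by term:
  ∫_0^1 6*x^4 dx = 6/5;  ∫_0^1 -3*x^3 dx = -3/4;  ∫_0^1 -3*x^2 dx = -1.
Sum: 6/5 − 3/4 − 1 = -11/20.
So RHS = -∫_0^1 v(x) φ(x) dx = 11/20.
LHS − RHS = -11/30 ≠ 0, so the identity fails.
(For a valid weak derivative the identity must hold for EVERY test function, in particular this one. The failure shows v is NOT the weak derivative of u.)
Correct weak derivative would be u'(x) = -2*x - 1.


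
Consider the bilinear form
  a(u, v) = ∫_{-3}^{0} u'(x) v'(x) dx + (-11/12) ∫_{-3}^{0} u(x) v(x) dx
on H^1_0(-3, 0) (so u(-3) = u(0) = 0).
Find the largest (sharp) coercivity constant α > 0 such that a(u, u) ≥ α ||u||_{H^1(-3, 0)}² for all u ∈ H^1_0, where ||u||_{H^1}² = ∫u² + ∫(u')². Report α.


α = (-33/4 + π^2)/(9 + π^2)

Coercivity of a(·,·) on H^1_0(-3, 0) means a(u, u) ≥ α ||u||_{H^1}² for every u ∈ H^1_0.
The interval has length L = 3, and Poincaré/coercivity depend only on L. Here a(u, u) = ∫(u')² + (-11/12)·∫u².
Here c = -11/12 < 0 with |c| < (π/L)² = π^2/9, so coercivity still holds. The condition a(u,u) ≥ α||u||_{H^1}² reads (1−α)∫(u')² ≥ (α−c)∫u². Any admissible α is ≤ 1 (rapidly oscillating u have ∫u²/∫(u')² → 0), and α = 1 would force 0 ≥ (1−c)∫u², impossible since c < 1; so 1−α > 0. By the sharp Poincaré inequality on H^1_0 of an interval of length L, ∫(u')² ≥ (π/L)²∫u² with equality for the first sine mode sin(π(x−x₀)/L) (x₀ the left endpoint), so the inequality holds for all u iff (1−α)(π/L)² ≥ α − c, i.e. α ≤ ((π/L)² + c)/((π/L)² + 1) = (1 + c(L/π)²)/(1 + (L/π)²). (Direct route, valid since c ≤ 0: Poincaré gives c∫u² ≥ c(L/π)²∫(u')², so a(u,u) ≥ (1 + c(L/π)²)∫(u')², while ||u||_{H^1}² ≤ (1 + (L/π)²)∫(u')²; dividing yields the same α.) With (π/L)² = π^2/9 and c = -11/12, the largest admissible constant is α = ((π/L)² + c)/((π/L)² + 1).
Simplifying, α = (-33/4 + π^2)/(9 + π^2).


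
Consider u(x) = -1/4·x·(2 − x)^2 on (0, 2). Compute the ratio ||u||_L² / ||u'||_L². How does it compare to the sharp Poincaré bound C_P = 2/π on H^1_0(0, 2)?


||u||_L² / ||u'||_L² = sqrt(14)/7 < C_P = 2/π.

u(x) = -1/4·x·(2 − x)^2, so u'(x) = (2 - 3*x)*(x - 2)/4.
u(x) = -1/4·x·(2 − x)^2 vanishes at x = 0 and x = 2, so u ∈ H^1_0(0, 2). Differentiate via the product rule and integrate the resulting polynomials term by term.
  ∫_0^2 u² dx = ∫_0^2 (x^6/16 - x^5/2 + 3*x^4/2 - 2*x^3 + x^2) dx. Term by term:
    ∫_0^2 x^6/16 dx = 8/7;  ∫_0^2 -x^5/2 dx = -16/3;  ∫_0^2 3*x^4/2 dx = 48/5;
    ∫_0^2 -2*x^3 dx = -8;  ∫_0^2 x^2 dx = 8/3.
  Sum: 8/7 − 16/3 + 48/5 − 8 + 8/3 = 8/105.
  ∫_0^2 (u')² dx = ∫_0^2 (9*x^4/16 - 3*x^3 + 11*x^2/2 - 4*x + 1) dx. Term by term:
    ∫_0^2 9*x^4/16 dx = 18/5;  ∫_0^2 -3*x^3 dx = -12;  ∫_0^2 11*x^2/2 dx = 44/3;
    ∫_0^2 -4*x dx = -8;  ∫_0^2 1 dx = 2.
  Sum: 18/5 − 12 + 44/3 − 8 + 2 = 4/15.
∫_0^2 u² dx = 8/105, so ||u||_L² = 2*sqrt(210)/105.
∫_0^2 (u')² dx = 4/15, so ||u'||_L² = 2*sqrt(15)/15.
Ratio ||u||_L² / ||u'||_L² = sqrt(14)/7.
Sharp Poincaré constant on H^1_0(0, 2) is C_P = L/π = 2/π, achieved by sin(π/2·x).
A polynomial bump cannot attain the sharp Poincaré constant (only the first sine eigenfunction does), so the ratio is strictly less than C_P, consistent with ||u||_L² ≤ C_P ||u'||_L².


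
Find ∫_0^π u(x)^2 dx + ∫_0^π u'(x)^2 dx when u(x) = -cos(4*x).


||u||_{H^1(0,π)}^2 = 17*π/2

u'(x) = 4*sin(4*x).
Expand u² and (u')² and integrate term by term on (0, π), using: for integers n ≥ 1, ∫_0^π sin²(nx) dx = ∫_0^π cos²(nx) dx = π/2; for n ≠ n', ∫_0^π sin(nx)sin(n'x) dx = ∫_0^π cos(nx)cos(n'x) dx = 0; and by product-to-sum, ∫_0^π sin(nx)cos(n'x) dx = ½∫_0^π [sin((n+n')x) + sin((n−n')x)] dx, which is 0 when n+n' is even and 2n/(n²−n'²) when n+n' is odd (it need not vanish on (0, π)).
  u² squared terms: (-1)²·∫cos(4x)² dx = 1·π/2 = π/2.
  So ∫_0^π u² dx = π/2.
  (u')² squared terms: (4)²·∫sin(4x)² dx = 16·π/2 = 8*π.
  So ∫_0^π (u')² dx = 8*π.
||u||_{H^1}^2 = (π/2) + (8*π) = 17*π/2.


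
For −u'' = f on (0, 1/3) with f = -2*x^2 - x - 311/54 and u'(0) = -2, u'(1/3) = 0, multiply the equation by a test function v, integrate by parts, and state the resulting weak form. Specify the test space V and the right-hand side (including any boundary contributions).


V = H^1(0, 1/3) (v unrestricted at boundary; u is determined up to an additive constant); weak form: ∫_0^1/3 u'v' dx = ∫_0^1/3 (-2*x^2 - x - 311/54) v dx + 2·v(0) for all v ∈ V.

Multiply both sides by a test function v and integrate from 0 to 1/3:
  ∫_0^1/3 −u''(x) v(x) dx = ∫_0^1/3 f(x) v(x) dx.
Integrate the LHS by parts once:
  ∫_0^1/3 −u'' v dx = −[u'(x) v(x)]_0^1/3 + ∫_0^1/3 u'(x) v'(x) dx.
Thus ∫_0^1/3 u'(x) v'(x) dx = ∫_0^1/3 f(x) v(x) dx + [u'(x) v(x)]_0^1/3.
Choose V so that boundary terms are either known or forced to vanish.
u has inhomogeneous Neumann u'(0) = -2, u'(1/3) = 0. [u' v]_0^1/3 = (0)·v(1/3) − (-2)·v(0) = 2·v(0). Take V = H^1(0, 1/3); boundary term becomes part of RHS.
Weak formulation: find u (satisfying any essential BC) such that ∫_0^1/3 u'(x) v'(x) dx = ∫_0^1/3 f v dx + 2·v(0) for all v ∈ V (Neumann data are natural BCs: they enter the RHS as boundary terms).
Substituting f(x) = -2*x^2 - x - 311/54, the right-hand side is ∫_0^1/3 (-2*x^2 - x - 311/54) v dx + 2·v(0).
Compatibility check (pure Neumann): taking v ≡ 1 ∈ V gives 0 = ∫_0^1/3 f dx + (0) − (-2), i.e. ∫_0^1/3 f dx must equal u'(0) − u'(1/3) = -2. Indeed ∫_0^1/3 (-2*x^2 - x - 311/54) dx = -2, so the data are compatible. The solution is then unique only up to an additive constant (fix it e.g. by requiring ∫_0^1/3 u dx = 0).


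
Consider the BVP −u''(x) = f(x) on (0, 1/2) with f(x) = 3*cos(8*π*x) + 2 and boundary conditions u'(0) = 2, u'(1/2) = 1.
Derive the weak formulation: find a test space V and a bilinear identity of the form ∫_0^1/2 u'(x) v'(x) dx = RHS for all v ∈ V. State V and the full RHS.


V = H^1(0, 1/2) (v unrestricted at boundary; u is determined up to an additive constant); weak form: ∫_0^1/2 u'v' dx = ∫_0^1/2 (3*cos(8*π*x) + 2) v dx + v(1/2) − 2·v(0) for all v ∈ V.

Multiply both sides by a test function v and integrate from 0 to 1/2:
  ∫_0^1/2 −u''(x) v(x) dx = ∫_0^1/2 f(x) v(x) dx.
Integrate the LHS by parts once:
  ∫_0^1/2 −u'' v dx = −[u'(x) v(x)]_0^1/2 + ∫_0^1/2 u'(x) v'(x) dx.
Thus ∫_0^1/2 u'(x) v'(x) dx = ∫_0^1/2 f(x) v(x) dx + [u'(x) v(x)]_0^1/2.
Choose V so that boundary terms are either known or forced to vanish.
u has inhomogeneous Neumann u'(0) = 2, u'(1/2) = 1. [u' v]_0^1/2 = (1)·v(1/2) − (2)·v(0) = v(1/2) − 2·v(0). Take V = H^1(0, 1/2); boundary term becomes part of RHS.
Weak formulation: find u (satisfying any essential BC) such that ∫_0^1/2 u'(x) v'(x) dx = ∫_0^1/2 f v dx + v(1/2) − 2·v(0) for all v ∈ V (Neumann data are natural BCs: they enter the RHS as boundary terms).
Substituting f(x) = 3*cos(8*π*x) + 2, the right-hand side is ∫_0^1/2 (3*cos(8*π*x) + 2) v dx + v(1/2) − 2·v(0).
Compatibility check (pure Neumann): taking v ≡ 1 ∈ V gives 0 = ∫_0^1/2 f dx + (1) − (2), i.e. ∫_0^1/2 f dx must equal u'(0) − u'(1/2) = 1. Indeed ∫_0^1/2 (3*cos(8*π*x) + 2) dx = 1, so the data are compatible. The solution is then unique only up to an additive constant (fix it e.g. by requiring ∫_0^1/2 u dx = 0).


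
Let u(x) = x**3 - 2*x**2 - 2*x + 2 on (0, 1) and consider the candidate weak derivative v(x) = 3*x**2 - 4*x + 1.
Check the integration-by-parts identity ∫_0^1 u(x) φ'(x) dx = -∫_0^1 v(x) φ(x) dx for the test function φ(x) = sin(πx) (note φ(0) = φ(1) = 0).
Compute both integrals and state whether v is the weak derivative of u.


LHS = 12/π^3 + 5/π, RHS = (12 - π^2)/π^3. No, v is not the weak derivative of u.

u(x) = x**3 - 2*x**2 - 2*x + 2, classical derivative u'(x) = 3*x**2 - 4*x - 2.
φ(x) = sin(πx), so φ'(x) = π*cos(π*x).
Note φ(0) = φ(1) = 0, so the boundary term u·φ vanishes.
LHS = ∫_0^1 u(x) φ'(x) dx = ∫_0^1 (π*x^3*cos(π*x) - 2*π*x^2*cos(π*x) - 2*π*x*cos(π*x) + 2*π*cos(π*x)) dx. Term by term:
  ∫_0^1 2*π*cos(π*x) dx = 0;  ∫_0^1 π*x^3*cos(π*x) dx = -3/π + 12/π^3;  ∫_0^1 -2*π*x*cos(π*x) dx = 4/π;
  ∫_0^1 -2*π*x^2*cos(π*x) dx = 4/π.
Sum: 0 + -3/π + 12/π^3 + 4/π + 4/π = 12/π^3 + 5/π.
So LHS = 12/π^3 + 5/π.
∫_0^1 v(x) φ(x) dx = ∫_0^1 (3*x^2*sin(π*x) - 4*x*sin(π*x) + sin(π*x)) dx. Term by term:
  ∫_0^1 -4*x*sin(π*x) dx = -4/π;  ∫_0^1 3*x^2*sin(π*x) dx = -12/π^3 + 3/π;  ∫_0^1 sin(π*x) dx = 2/π.
Sum: -4/π + -12/π^3 + 3/π + 2/π = (-12 + π^2)/π^3.
So RHS = -∫_0^1 v(x) φ(x) dx = (12 - π^2)/π^3.
LHS − RHS = 6/π ≠ 0, so the identity fails.
(For a valid weak derivative the identity must hold for EVERY test function, in particular this one. The failure shows v is NOT the weak derivative of u.)
Correct weak derivative would be u'(x) = 3*x**2 - 4*x - 2.


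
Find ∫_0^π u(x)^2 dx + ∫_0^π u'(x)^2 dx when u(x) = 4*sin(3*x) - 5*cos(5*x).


||u||_{H^1(0,π)}^2 = 405*π

u'(x) = 25*sin(5*x) + 12*cos(3*x).
Expand u² and (u')² and integrate term by term on (0, π), using: for integers n ≥ 1, ∫_0^π sin²(nx) dx = ∫_0^π cos²(nx) dx = π/2; for n ≠ n', ∫_0^π sin(nx)sin(n'x) dx = ∫_0^π cos(nx)cos(n'x) dx = 0; and by product-to-sum, ∫_0^π sin(nx)cos(n'x) dx = ½∫_0^π [sin((n+n')x) + sin((n−n')x)] dx, which is 0 when n+n' is even and 2n/(n²−n'²) when n+n' is odd (it need not vanish on (0, π)).
  u² squared terms: (-5)²·∫cos(5x)² dx = 25·π/2 = 25*π/2;  (4)²·∫sin(3x)² dx = 16·π/2 = 8*π.
  u² cross terms: 2·(-5)·(4)·∫cos(5x)·sin(3x) dx = -40·(0) = 0.
  So ∫_0^π u² dx = 25*π/2 + 8*π + 0 = 41*π/2.
  (u')² squared terms: (12)²·∫cos(3x)² dx = 144·π/2 = 72*π;  (25)²·∫sin(5x)² dx = 625·π/2 = 625*π/2.
  (u')² cross terms: 2·(12)·(25)·∫cos(3x)·sin(5x) dx = 600·(0) = 0.
  So ∫_0^π (u')² dx = 72*π + 625*π/2 + 0 = 769*π/2.
||u||_{H^1}^2 = (41*π/2) + (769*π/2) = 405*π.


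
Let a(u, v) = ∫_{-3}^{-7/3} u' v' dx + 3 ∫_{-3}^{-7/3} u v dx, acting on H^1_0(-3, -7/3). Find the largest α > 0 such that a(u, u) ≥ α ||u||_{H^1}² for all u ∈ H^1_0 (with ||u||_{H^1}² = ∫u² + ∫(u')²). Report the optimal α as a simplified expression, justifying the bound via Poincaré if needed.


α = 1

Coercivity of a(·,·) on H^1_0(-3, -7/3) means a(u, u) ≥ α ||u||_{H^1}² for every u ∈ H^1_0.
The interval has length L = 2/3, and Poincaré/coercivity depend only on L. Here a(u, u) = ∫(u')² + (3)·∫u².
Here c = 3 ≥ 1, so a(u,u) = ∫(u')² + c∫u² ≥ ∫(u')² + ∫u² = ||u||_{H^1}², i.e. α = 1 works. No larger α is possible: a(u,u) ≥ α||u||_{H^1}² means (1−α)∫(u')² ≥ (α−c)∫u², and for the modes u_n = sin(nπ(x−x₀)/L) (x₀ the left endpoint) one has ∫u_n²/∫(u_n')² = (L/(nπ))² → 0, so a(u_n,u_n)/||u_n||_{H^1}² → 1. Hence the optimal constant is α = 1.
Therefore α = 1.


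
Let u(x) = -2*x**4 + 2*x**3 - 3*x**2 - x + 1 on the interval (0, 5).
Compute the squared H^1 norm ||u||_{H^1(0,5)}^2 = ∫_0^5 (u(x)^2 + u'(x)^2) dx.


||u||_{H^1}^2 = 148216135/126

The H^1 norm (squared) on an interval (0, L) is
  ||u||_{H^1}^2 = ∫_0^L u(x)^2 dx + ∫_0^L u'(x)^2 dx.
Compute u'(x) = -8*x**3 + 6*x**2 - 6*x - 1.
Then u(x)^2 = 4*x**8 - 8*x**7 + 16*x**6 - 8*x**5 + x**4 + 10*x**3 - 5*x**2 - 2*x + 1 and u'(x)^2 = 64*x**6 - 96*x**5 + 132*x**4 - 56*x**3 + 24*x**2 + 12*x + 1.
Integrate each monomial from 0 to 5 using ∫_0^5 c·x^n dx = c·5^(n+1)/(n+1):
  ∫_0^5 u(x)^2 dx = ∫_0^5 (4*x^8 - 8*x^7 + 16*x^6 - 8*x^5 + x^4 + 10*x^3 - 5*x^2 - 2*x + 1) dx. Term by term:
    ∫_0^5 4*x^8 dx = 7812500/9;  ∫_0^5 -8*x^7 dx = -390625;  ∫_0^5 16*x^6 dx = 1250000/7;
    ∫_0^5 -8*x^5 dx = -62500/3;  ∫_0^5 x^4 dx = 625;  ∫_0^5 10*x^3 dx = 3125/2;
    ∫_0^5 -5*x^2 dx = -625/3;  ∫_0^5 -2*x dx = -25;  ∫_0^5 1 dx = 5.
  Sum: 7812500/9 − 390625 + 1250000/7 − 62500/3 + 625 + 3125/2 − 625/3 − 25 + 5 = 80278105/126.
  ∫_0^5 u'(x)^2 dx = ∫_0^5 (64*x^6 - 96*x^5 + 132*x^4 - 56*x^3 + 24*x^2 + 12*x + 1) dx. Term by term:
    ∫_0^5 64*x^6 dx = 5000000/7;  ∫_0^5 -96*x^5 dx = -250000;  ∫_0^5 132*x^4 dx = 82500;
    ∫_0^5 -56*x^3 dx = -8750;  ∫_0^5 24*x^2 dx = 1000;  ∫_0^5 12*x dx = 150;
    ∫_0^5 1 dx = 5.
  Sum: 5000000/7 − 250000 + 82500 − 8750 + 1000 + 150 + 5 = 3774335/7.
Adding: ||u||_{H^1}^2 = 80278105/126 + 3774335/7 = 148216135/126.


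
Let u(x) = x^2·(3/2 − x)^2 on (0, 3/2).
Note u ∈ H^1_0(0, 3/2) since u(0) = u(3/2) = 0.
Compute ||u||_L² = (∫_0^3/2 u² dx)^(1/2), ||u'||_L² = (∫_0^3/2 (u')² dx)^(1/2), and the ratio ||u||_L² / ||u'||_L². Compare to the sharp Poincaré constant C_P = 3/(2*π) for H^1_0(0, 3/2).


||u||_L² / ||u'||_L² = sqrt(3)/4 < C_P = 3/(2*π).

u(x) = x^2·(3/2 − x)^2, so u'(x) = x*(2*x - 3)*(4*x - 3)/2.
u(x) = x^2·(3/2 − x)^2 vanishes at x = 0 and x = 3/2, so u ∈ H^1_0(0, 3/2). Differentiate via the product rule and integrate the resulting polynomials term by term.
  ∫_0^3/2 u² dx = ∫_0^3/2 (x^8 - 6*x^7 + 27*x^6/2 - 27*x^5/2 + 81*x^4/16) dx. Term by term:
    ∫_0^3/2 x^8 dx = 2187/512;  ∫_0^3/2 -6*x^7 dx = -19683/1024;  ∫_0^3/2 27*x^6/2 dx = 59049/1792;
    ∫_0^3/2 -27*x^5/2 dx = -6561/256;  ∫_0^3/2 81*x^4/16 dx = 19683/2560.
  Sum: 2187/512 − 19683/1024 + 59049/1792 − 6561/256 + 19683/2560 = 2187/35840.
  ∫_0^3/2 (u')² dx = ∫_0^3/2 (16*x^6 - 72*x^5 + 117*x^4 - 81*x^3 + 81*x^2/4) dx. Term by term:
    ∫_0^3/2 16*x^6 dx = 2187/56;  ∫_0^3/2 -72*x^5 dx = -2187/16;  ∫_0^3/2 117*x^4 dx = 28431/160;
    ∫_0^3/2 -81*x^3 dx = -6561/64;  ∫_0^3/2 81*x^2/4 dx = 729/32.
  Sum: 2187/56 − 2187/16 + 28431/160 − 6561/64 + 729/32 = 729/2240.
∫_0^3/2 u² dx = 2187/35840, so ||u||_L² = 27*sqrt(105)/1120.
∫_0^3/2 (u')² dx = 729/2240, so ||u'||_L² = 27*sqrt(35)/280.
Ratio ||u||_L² / ||u'||_L² = sqrt(3)/4.
Sharp Poincaré constant on H^1_0(0, 3/2) is C_P = L/π = 3/(2*π), achieved by sin(2*π/3·x).
A polynomial bump cannot attain the sharp Poincaré constant (only the first sine eigenfunction does), so the ratio is strictly less than C_P, consistent with ||u||_L² ≤ C_P ||u'||_L².


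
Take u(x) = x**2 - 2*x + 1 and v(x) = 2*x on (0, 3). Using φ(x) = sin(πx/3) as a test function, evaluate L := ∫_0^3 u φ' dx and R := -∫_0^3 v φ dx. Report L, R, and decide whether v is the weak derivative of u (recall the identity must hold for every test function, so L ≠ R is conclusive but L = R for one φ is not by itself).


LHS = -6/π, RHS = -18/π. No, v is not the weak derivative of u.

u(x) = x**2 - 2*x + 1, classical derivative u'(x) = 2*x - 2.
φ(x) = sin(πx/3), so φ'(x) = π*cos(π*x/3)/3.
Note φ(0) = φ(3) = 0, so the boundary term u·φ vanishes.
LHS = ∫_0^3 u(x) φ'(x) dx = ∫_0^3 (π*x^2*cos(π*x/3)/3 - 2*π*x*cos(π*x/3)/3 + π*cos(π*x/3)/3) dx. Term by term:
  ∫_0^3 π*cos(π*x/3)/3 dx = 0;  ∫_0^3 -2*π*x*cos(π*x/3)/3 dx = 12/π;  ∫_0^3 π*x^2*cos(π*x/3)/3 dx = -18/π.
Sum: 0 + 12/π − 18/π = -6/π.
So LHS = -6/π.
∫_0^3 v(x) φ(x) dx = ∫_0^3 (2*x*sin(π*x/3)) dx. Term by term:
  ∫_0^3 2*x*sin(π*x/3) dx = 18/π.
So RHS = -∫_0^3 v(x) φ(x) dx = -18/π.
LHS − RHS = 12/π ≠ 0, so the identity fails.
(For a valid weak derivative the identity must hold for EVERY test function, in particular this one. The failure shows v is NOT the weak derivative of u.)
Correct weak derivative would be u'(x) = 2*x - 2.


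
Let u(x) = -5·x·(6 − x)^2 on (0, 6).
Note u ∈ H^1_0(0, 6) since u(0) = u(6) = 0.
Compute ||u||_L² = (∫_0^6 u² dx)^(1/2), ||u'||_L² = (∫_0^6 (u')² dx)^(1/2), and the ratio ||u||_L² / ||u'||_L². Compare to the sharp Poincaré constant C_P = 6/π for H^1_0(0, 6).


||u||_L² / ||u'||_L² = 3*sqrt(14)/7 < C_P = 6/π.

u(x) = -5·x·(6 − x)^2, so u'(x) = 15*(2 - x)*(x - 6).
u(x) = -5·x·(6 − x)^2 vanishes at x = 0 and x = 6, so u ∈ H^1_0(0, 6). Differentiate via the product rule and integrate the resulting polynomials term by term.
  ∫_0^6 u² dx = ∫_0^6 (25*x^6 - 600*x^5 + 5400*x^4 - 21600*x^3 + 32400*x^2) dx. Term by term:
    ∫_0^6 25*x^6 dx = 6998400/7;  ∫_0^6 -600*x^5 dx = -4665600;  ∫_0^6 5400*x^4 dx = 8398080;
    ∫_0^6 -21600*x^3 dx = -6998400;  ∫_0^6 32400*x^2 dx = 2332800.
  Sum: 6998400/7 − 4665600 + 8398080 − 6998400 + 2332800 = 466560/7.
  ∫_0^6 (u')² dx = ∫_0^6 (225*x^4 - 3600*x^3 + 19800*x^2 - 43200*x + 32400) dx. Term by term:
    ∫_0^6 225*x^4 dx = 349920;  ∫_0^6 -3600*x^3 dx = -1166400;  ∫_0^6 19800*x^2 dx = 1425600;
    ∫_0^6 -43200*x dx = -777600;  ∫_0^6 32400 dx = 194400.
  Sum: 349920 − 1166400 + 1425600 − 777600 + 194400 = 25920.
∫_0^6 u² dx = 466560/7, so ||u||_L² = 216*sqrt(70)/7.
∫_0^6 (u')² dx = 25920, so ||u'||_L² = 72*sqrt(5).
Ratio ||u||_L² / ||u'||_L² = 3*sqrt(14)/7.
Sharp Poincaré constant on H^1_0(0, 6) is C_P = L/π = 6/π, achieved by sin(π/6·x).
A polynomial bump cannot attain the sharp Poincaré constant (only the first sine eigenfunction does), so the ratio is strictly less than C_P, consistent with ||u||_L² ≤ C_P ||u'||_L².


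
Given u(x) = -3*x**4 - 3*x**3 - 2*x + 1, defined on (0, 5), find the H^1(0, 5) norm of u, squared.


||u||_{H^1}^2 = 436459775/84

The H^1 norm (squared) on an interval (0, L) is
  ||u||_{H^1}^2 = ∫_0^L u(x)^2 dx + ∫_0^L u'(x)^2 dx.
Compute u'(x) = -12*x**3 - 9*x**2 - 2.
Then u(x)^2 = 9*x**8 + 18*x**7 + 9*x**6 + 12*x**5 + 6*x**4 - 6*x**3 + 4*x**2 - 4*x + 1 and u'(x)^2 = 144*x**6 + 216*x**5 + 81*x**4 + 48*x**3 + 36*x**2 + 4.
Integrate each monomial from 0 to 5 using ∫_0^5 c·x^n dx = c·5^(n+1)/(n+1):
  ∫_0^5 u(x)^2 dx = ∫_0^5 (9*x^8 + 18*x^7 + 9*x^6 + 12*x^5 + 6*x^4 - 6*x^3 + 4*x^2 - 4*x + 1) dx. Term by term:
    ∫_0^5 9*x^8 dx = 1953125;  ∫_0^5 18*x^7 dx = 3515625/4;  ∫_0^5 9*x^6 dx = 703125/7;
    ∫_0^5 12*x^5 dx = 31250;  ∫_0^5 6*x^4 dx = 3750;  ∫_0^5 -6*x^3 dx = -1875/2;
    ∫_0^5 4*x^2 dx = 500/3;  ∫_0^5 -4*x dx = -50;  ∫_0^5 1 dx = 5.
  Sum: 1953125 + 3515625/4 + 703125/7 + 31250 + 3750 − 1875/2 + 500/3 − 50 + 5 = 249199595/84.
  ∫_0^5 u'(x)^2 dx = ∫_0^5 (144*x^6 + 216*x^5 + 81*x^4 + 48*x^3 + 36*x^2 + 4) dx. Term by term:
    ∫_0^5 144*x^6 dx = 11250000/7;  ∫_0^5 216*x^5 dx = 562500;  ∫_0^5 81*x^4 dx = 50625;
    ∫_0^5 48*x^3 dx = 7500;  ∫_0^5 36*x^2 dx = 1500;  ∫_0^5 4 dx = 20.
  Sum: 11250000/7 + 562500 + 50625 + 7500 + 1500 + 20 = 15605015/7.
Adding: ||u||_{H^1}^2 = 249199595/84 + 15605015/7 = 436459775/84.


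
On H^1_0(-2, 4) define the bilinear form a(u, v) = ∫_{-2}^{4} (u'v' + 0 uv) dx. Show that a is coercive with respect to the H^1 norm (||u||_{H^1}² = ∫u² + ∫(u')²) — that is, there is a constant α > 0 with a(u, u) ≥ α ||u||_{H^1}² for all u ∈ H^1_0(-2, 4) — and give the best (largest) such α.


α = π^2/(π^2 + 36)

Coercivity of a(·,·) on H^1_0(-2, 4) means a(u, u) ≥ α ||u||_{H^1}² for every u ∈ H^1_0.
The interval has length L = 6, and Poincaré/coercivity depend only on L. Here a(u, u) = ∫(u')² + (0)·∫u².
Here c = 0, so a(u,u) = ∫(u')² alone. The condition a(u,u) ≥ α||u||_{H^1}² reads (1−α)∫(u')² ≥ (α−c)∫u². Any admissible α is ≤ 1 (rapidly oscillating u have ∫u²/∫(u')² → 0), and α = 1 would force 0 ≥ (1−c)∫u², impossible since c < 1; so 1−α > 0. By the sharp Poincaré inequality on H^1_0 of an interval of length L, ∫(u')² ≥ (π/L)²∫u² with equality for the first sine mode sin(π(x−x₀)/L) (x₀ the left endpoint), so the inequality holds for all u iff (1−α)(π/L)² ≥ α − c, i.e. α ≤ ((π/L)² + c)/((π/L)² + 1) = (1 + c(L/π)²)/(1 + (L/π)²). (Direct route, valid since c ≤ 0: Poincaré gives c∫u² ≥ c(L/π)²∫(u')², so a(u,u) ≥ (1 + c(L/π)²)∫(u')², while ||u||_{H^1}² ≤ (1 + (L/π)²)∫(u')²; dividing yields the same α.) With (π/L)² = π^2/36 and c = 0, the largest admissible constant is α = ((π/L)² + c)/((π/L)² + 1).
Simplifying, α = π^2/(π^2 + 36).


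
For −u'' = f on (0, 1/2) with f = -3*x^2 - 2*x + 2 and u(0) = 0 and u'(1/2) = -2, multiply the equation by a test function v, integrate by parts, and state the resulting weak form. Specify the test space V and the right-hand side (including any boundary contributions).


V = {v ∈ H^1(0, 1/2) : v(0) = 0} (test functions vanish at x = 0 where u is specified); weak form: ∫_0^1/2 u'v' dx = ∫_0^1/2 (-3*x^2 - 2*x + 2) v dx − 2·v(1/2) for all v ∈ V.

Multiply both sides by a test function v and integrate from 0 to 1/2:
  ∫_0^1/2 −u''(x) v(x) dx = ∫_0^1/2 f(x) v(x) dx.
Integrate the LHS by parts once:
  ∫_0^1/2 −u'' v dx = −[u'(x) v(x)]_0^1/2 + ∫_0^1/2 u'(x) v'(x) dx.
Thus ∫_0^1/2 u'(x) v'(x) dx = ∫_0^1/2 f(x) v(x) dx + [u'(x) v(x)]_0^1/2.
Choose V so that boundary terms are either known or forced to vanish.
Mixed BC: u(0) = 0 (Dirichlet) and u'(1/2) = -2 (Neumann). Define V = {v ∈ H^1(0, 1/2) : v(0) = 0}. Then [u' v]_0^1/2 = u'(1/2)·v(1/2) − u'(0)·0 = − 2·v(1/2).
Weak formulation: find u (satisfying any essential BC) such that ∫_0^1/2 u'(x) v'(x) dx = ∫_0^1/2 f v dx − 2·v(1/2) for all v ∈ V (Dirichlet at 0 absorbed into V; Neumann datum at x = 1/2 contributes the boundary term).
Substituting f(x) = -3*x^2 - 2*x + 2, the right-hand side is ∫_0^1/2 (-3*x^2 - 2*x + 2) v dx − 2·v(1/2).


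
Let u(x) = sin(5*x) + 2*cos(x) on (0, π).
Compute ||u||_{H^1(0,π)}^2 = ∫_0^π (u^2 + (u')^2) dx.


||u||_{H^1(0,π)}^2 = 17*π

u'(x) = -2*sin(x) + 5*cos(5*x).
Expand u² and (u')² and integrate term by term on (0, π), using: for integers n ≥ 1, ∫_0^π sin²(nx) dx = ∫_0^π cos²(nx) dx = π/2; for n ≠ n', ∫_0^π sin(nx)sin(n'x) dx = ∫_0^π cos(nx)cos(n'x) dx = 0; and by product-to-sum, ∫_0^π sin(nx)cos(n'x) dx = ½∫_0^π [sin((n+n')x) + sin((n−n')x)] dx, which is 0 when n+n' is even and 2n/(n²−n'²) when n+n' is odd (it need not vanish on (0, π)).
  u² squared terms: (2)²·∫cos(x)² dx = 4·π/2 = 2*π;  (1)²·∫sin(5x)² dx = 1·π/2 = π/2.
  u² cross terms: 2·(2)·(1)·∫cos(x)·sin(5x) dx = 4·(0) = 0.
  So ∫_0^π u² dx = 2*π + π/2 + 0 = 5*π/2.
  (u')² squared terms: (-2)²·∫sin(x)² dx = 4·π/2 = 2*π;  (5)²·∫cos(5x)² dx = 25·π/2 = 25*π/2.
  (u')² cross terms: 2·(-2)·(5)·∫sin(x)·cos(5x) dx = -20·(0) = 0.
  So ∫_0^π (u')² dx = 2*π + 25*π/2 + 0 = 29*π/2.
||u||_{H^1}^2 = (5*π/2) + (29*π/2) = 17*π.


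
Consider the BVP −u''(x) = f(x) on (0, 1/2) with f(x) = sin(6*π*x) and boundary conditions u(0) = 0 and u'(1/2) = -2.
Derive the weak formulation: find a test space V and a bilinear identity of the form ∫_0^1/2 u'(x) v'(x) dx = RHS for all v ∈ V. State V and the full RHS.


V = {v ∈ H^1(0, 1/2) : v(0) = 0} (test functions vanish at x = 0 where u is specified); weak form: ∫_0^1/2 u'v' dx = ∫_0^1/2 (sin(6*π*x)) v dx − 2·v(1/2) for all v ∈ V.

Multiply both sides by a test function v and integrate from 0 to 1/2:
  ∫_0^1/2 −u''(x) v(x) dx = ∫_0^1/2 f(x) v(x) dx.
Integrate the LHS by parts once:
  ∫_0^1/2 −u'' v dx = −[u'(x) v(x)]_0^1/2 + ∫_0^1/2 u'(x) v'(x) dx.
Thus ∫_0^1/2 u'(x) v'(x) dx = ∫_0^1/2 f(x) v(x) dx + [u'(x) v(x)]_0^1/2.
Choose V so that boundary terms are either known or forced to vanish.
Mixed BC: u(0) = 0 (Dirichlet) and u'(1/2) = -2 (Neumann). Define V = {v ∈ H^1(0, 1/2) : v(0) = 0}. Then [u' v]_0^1/2 = u'(1/2)·v(1/2) − u'(0)·0 = − 2·v(1/2).
Weak formulation: find u (satisfying any essential BC) such that ∫_0^1/2 u'(x) v'(x) dx = ∫_0^1/2 f v dx − 2·v(1/2) for all v ∈ V (Dirichlet at 0 absorbed into V; Neumann datum at x = 1/2 contributes the boundary term).
Substituting f(x) = sin(6*π*x), the right-hand side is ∫_0^1/2 (sin(6*π*x)) v dx − 2·v(1/2).


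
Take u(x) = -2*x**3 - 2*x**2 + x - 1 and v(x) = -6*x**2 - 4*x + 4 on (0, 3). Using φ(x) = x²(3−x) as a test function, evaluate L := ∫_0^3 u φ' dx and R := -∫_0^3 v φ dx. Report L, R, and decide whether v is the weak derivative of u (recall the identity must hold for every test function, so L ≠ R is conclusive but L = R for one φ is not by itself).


LHS = 3753/20, RHS = 837/5. No, v is not the weak derivative of u.

u(x) = -2*x**3 - 2*x**2 + x - 1, classical derivative u'(x) = -6*x**2 - 4*x + 1.
φ(x) = x²(3−x), so φ'(x) = 3*x*(2 - x).
Note φ(0) = φ(3) = 0, so the boundary term u·φ vanishes.
LHS = ∫_0^3 u(x) φ'(x) dx = ∫_0^3 (6*x^5 - 6*x^4 - 15*x^3 + 9*x^2 - 6*x) dx. Term by term:
  ∫_0^3 6*x^5 dx = 729;  ∫_0^3 -6*x^4 dx = -1458/5;  ∫_0^3 -15*x^3 dx = -1215/4;
  ∫_0^3 9*x^2 dx = 81;  ∫_0^3 -6*x dx = -27.
Sum: 729 − 1458/5 − 1215/4 + 81 − 27 = 3753/20.
So LHS = 3753/20.
∫_0^3 v(x) φ(x) dx = ∫_0^3 (6*x^5 - 14*x^4 - 16*x^3 + 12*x^2) dx. Term by term:
  ∫_0^3 6*x^5 dx = 729;  ∫_0^3 -14*x^4 dx = -3402/5;  ∫_0^3 -16*x^3 dx = -324;
  ∫_0^3 12*x^2 dx = 108.
Sum: 729 − 3402/5 − 324 + 108 = -837/5.
So RHS = -∫_0^3 v(x) φ(x) dx = 837/5.
LHS − RHS = 81/4 ≠ 0, so the identity fails.
(For a valid weak derivative the identity must hold for EVERY test function, in particular this one. The failure shows v is NOT the weak derivative of u.)
Correct weak derivative would be u'(x) = -6*x**2 - 4*x + 1.
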